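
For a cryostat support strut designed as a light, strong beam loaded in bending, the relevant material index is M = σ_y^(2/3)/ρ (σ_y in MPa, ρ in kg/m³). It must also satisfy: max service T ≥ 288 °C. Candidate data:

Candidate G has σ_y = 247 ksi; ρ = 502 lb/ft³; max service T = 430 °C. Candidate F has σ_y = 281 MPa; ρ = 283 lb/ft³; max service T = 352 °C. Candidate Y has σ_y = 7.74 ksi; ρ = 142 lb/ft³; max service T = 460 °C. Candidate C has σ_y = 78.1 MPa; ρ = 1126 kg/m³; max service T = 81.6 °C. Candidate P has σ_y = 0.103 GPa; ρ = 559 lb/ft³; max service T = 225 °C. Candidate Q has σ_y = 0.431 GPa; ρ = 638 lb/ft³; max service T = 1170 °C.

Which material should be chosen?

candidate G

Screen on constraints: max service T ≥ 288 °C. Survivors: candidate G, candidate F, candidate Y, candidate Q.
Putting every candidate on a common basis:
  candidate G: σ_y = 1703 MPa, ρ = 8041 kg/m³
  candidate F: σ_y = 281.0 MPa, ρ = 4533 kg/m³
  candidate Y: σ_y = 53.37 MPa, ρ = 2275 kg/m³
  candidate Q: σ_y = 431.0 MPa, ρ = 10220 kg/m³
  candidate G: M = 17.7×10⁻³
  candidate F: M = 9.46×10⁻³
  candidate Y: M = 6.23×10⁻³
  candidate Q: M = 5.58×10⁻³
Candidate G has the largest M.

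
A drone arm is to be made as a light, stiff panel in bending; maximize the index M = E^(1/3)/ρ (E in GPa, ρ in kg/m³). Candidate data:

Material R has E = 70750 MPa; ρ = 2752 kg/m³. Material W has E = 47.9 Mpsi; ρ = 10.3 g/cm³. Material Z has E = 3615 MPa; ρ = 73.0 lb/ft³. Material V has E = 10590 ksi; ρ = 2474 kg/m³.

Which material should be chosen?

material V

After converting to SI:
  material R: E = 70.75 GPa, ρ = 2752 kg/m³
  material W: E = 330.3 GPa, ρ = 10300 kg/m³
  material Z: E = 3.615 GPa, ρ = 1169 kg/m³
  material V: E = 73.02 GPa, ρ = 2474 kg/m³
  material V: M = 1.69×10⁻³
  material R: M = 1.50×10⁻³
  material Z: M = 1.31×10⁻³
  material W: M = 0.671×10⁻³
The maximum is for material V.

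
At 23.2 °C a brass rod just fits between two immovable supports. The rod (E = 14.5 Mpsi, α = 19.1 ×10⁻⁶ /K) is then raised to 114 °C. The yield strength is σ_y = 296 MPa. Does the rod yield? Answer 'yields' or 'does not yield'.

E = 14.5 Mpsi = 99.97 GPa.
ΔT = 90.80 K. Constrained thermal stress σ = E·α·ΔT = 99.97×10³ MPa × 19.1×10⁻⁶ × 90.80 = 173 MPa (compressive).
Compare to σ_y = 296 MPa: σ < σ_y, so it does not yield.

does not yield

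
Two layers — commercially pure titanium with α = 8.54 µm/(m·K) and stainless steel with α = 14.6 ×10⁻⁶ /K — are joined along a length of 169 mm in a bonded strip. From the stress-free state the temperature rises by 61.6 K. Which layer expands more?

stainless steel

α(commercially pure titanium) = 8.54×10⁻⁶/K vs α(stainless steel) = 14.6×10⁻⁶/K.
Higher α expands more for the same ΔT: stainless steel.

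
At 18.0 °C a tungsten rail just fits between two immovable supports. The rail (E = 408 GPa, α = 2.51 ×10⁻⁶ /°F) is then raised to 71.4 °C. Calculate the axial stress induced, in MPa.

α = 2.51×10⁻⁶/°F × 9/5 = 4.52×10⁻⁶/K.
ΔT = 53.40 K. Constrained thermal stress σ = E·α·ΔT = 408.0×10³ MPa × 4.52×10⁻⁶ × 53.40 = 98.4 MPa (compressive).

98.4 MPa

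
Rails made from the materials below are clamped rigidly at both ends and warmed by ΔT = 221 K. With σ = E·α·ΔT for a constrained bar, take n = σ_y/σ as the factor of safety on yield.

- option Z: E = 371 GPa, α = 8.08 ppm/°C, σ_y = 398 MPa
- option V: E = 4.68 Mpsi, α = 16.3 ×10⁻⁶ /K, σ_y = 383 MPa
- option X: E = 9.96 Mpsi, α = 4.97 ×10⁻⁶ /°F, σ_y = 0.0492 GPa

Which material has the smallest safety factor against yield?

Converting E to GPa, α to ×10⁻⁶/K, σ_y to MPa, then σ and n for each:
  option Z: E = 371.0, α = 8.08, σ_y = 398.0 → σ = 662 MPa, n = 0.601
  option V: E = 32.27, α = 16.3, σ_y = 383.0 → σ = 116 MPa, n = 3.29
  option X: E = 68.67, α = 8.95, σ_y = 49.20 → σ = 136 MPa, n = 0.362
The minimum is option X at n = 0.362.

option X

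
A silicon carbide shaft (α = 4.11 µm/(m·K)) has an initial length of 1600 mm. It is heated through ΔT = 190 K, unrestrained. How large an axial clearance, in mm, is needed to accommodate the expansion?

1.25 mm

ΔL = α·L₀·ΔT = 4.11×10⁻⁶ × 1600 mm × 190.0 K = 1.25 mm.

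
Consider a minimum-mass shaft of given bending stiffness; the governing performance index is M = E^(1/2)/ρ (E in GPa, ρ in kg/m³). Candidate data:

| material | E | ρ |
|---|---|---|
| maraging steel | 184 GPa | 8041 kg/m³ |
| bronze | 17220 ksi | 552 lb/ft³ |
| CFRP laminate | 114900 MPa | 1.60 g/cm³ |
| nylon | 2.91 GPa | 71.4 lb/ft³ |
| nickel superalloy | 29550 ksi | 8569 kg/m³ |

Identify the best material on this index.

CFRP laminate

In SI units:
  maraging steel: E = 184.0 GPa, ρ = 8041 kg/m³
  bronze: E = 118.7 GPa, ρ = 8842 kg/m³
  CFRP laminate: E = 114.9 GPa, ρ = 1600 kg/m³
  nylon: E = 2.910 GPa, ρ = 1144 kg/m³
  nickel superalloy: E = 203.7 GPa, ρ = 8569 kg/m³
  CFRP laminate: M = 6.70×10⁻³
  maraging steel: M = 1.69×10⁻³
  nickel superalloy: M = 1.67×10⁻³
  nylon: M = 1.49×10⁻³
  bronze: M = 1.23×10⁻³
CFRP laminate has the largest M.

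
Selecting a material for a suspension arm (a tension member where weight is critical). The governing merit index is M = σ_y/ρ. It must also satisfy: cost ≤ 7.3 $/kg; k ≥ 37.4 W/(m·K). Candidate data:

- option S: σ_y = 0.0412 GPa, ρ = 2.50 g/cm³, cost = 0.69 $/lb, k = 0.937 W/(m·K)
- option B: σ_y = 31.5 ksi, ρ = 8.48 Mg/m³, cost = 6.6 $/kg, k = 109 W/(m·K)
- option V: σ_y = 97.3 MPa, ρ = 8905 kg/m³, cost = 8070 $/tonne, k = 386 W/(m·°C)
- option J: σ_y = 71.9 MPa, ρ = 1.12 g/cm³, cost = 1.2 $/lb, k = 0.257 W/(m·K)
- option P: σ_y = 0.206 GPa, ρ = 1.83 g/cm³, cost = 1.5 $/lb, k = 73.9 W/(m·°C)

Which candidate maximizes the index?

option P

Screen on constraints: cost ≤ 7.3 $/kg; k ≥ 37.4 W/(m·K). Survivors: option B, option P.
Normalizing units and computing the index:
  option B: σ_y = 217.2 MPa, ρ = 8480 kg/m³
  option P: σ_y = 206.0 MPa, ρ = 1830 kg/m³
  option P: M = 113 kN·m/kg
  option B: M = 25.6 kN·m/kg
Option P has the largest M.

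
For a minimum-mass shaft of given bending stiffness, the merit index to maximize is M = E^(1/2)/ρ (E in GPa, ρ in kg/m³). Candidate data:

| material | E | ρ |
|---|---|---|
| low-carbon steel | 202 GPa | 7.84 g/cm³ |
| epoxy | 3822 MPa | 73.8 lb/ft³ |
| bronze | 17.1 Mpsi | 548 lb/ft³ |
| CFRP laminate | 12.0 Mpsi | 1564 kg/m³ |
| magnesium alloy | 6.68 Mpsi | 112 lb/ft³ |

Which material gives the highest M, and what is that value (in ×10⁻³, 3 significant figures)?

After converting to SI:
  low-carbon steel: E = 202.0 GPa, ρ = 7840 kg/m³
  epoxy: E = 3.822 GPa, ρ = 1182 kg/m³
  bronze: E = 117.9 GPa, ρ = 8778 kg/m³
  CFRP laminate: E = 82.74 GPa, ρ = 1564 kg/m³
  magnesium alloy: E = 46.06 GPa, ρ = 1794 kg/m³
  CFRP laminate: M = 5.82×10⁻³
  magnesium alloy: M = 3.78×10⁻³
  low-carbon steel: M = 1.81×10⁻³
  epoxy: M = 1.65×10⁻³
  bronze: M = 1.24×10⁻³
The maximum is for CFRP laminate.

CFRP laminate, M = 5.82×10⁻³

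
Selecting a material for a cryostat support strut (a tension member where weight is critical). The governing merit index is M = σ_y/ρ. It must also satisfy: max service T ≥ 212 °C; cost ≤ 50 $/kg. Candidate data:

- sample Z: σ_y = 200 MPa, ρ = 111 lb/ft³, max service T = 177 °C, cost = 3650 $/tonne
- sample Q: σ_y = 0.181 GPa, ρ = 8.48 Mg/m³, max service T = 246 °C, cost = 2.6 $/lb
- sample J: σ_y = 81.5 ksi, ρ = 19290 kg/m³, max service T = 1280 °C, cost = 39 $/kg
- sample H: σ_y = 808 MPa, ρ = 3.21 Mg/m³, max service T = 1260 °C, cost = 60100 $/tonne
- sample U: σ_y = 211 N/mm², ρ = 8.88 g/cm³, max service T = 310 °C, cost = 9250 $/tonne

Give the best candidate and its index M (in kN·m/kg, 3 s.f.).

Screen on constraints: max service T ≥ 212 °C; cost ≤ 50 $/kg. Survivors: sample Q, sample J, sample U.
After converting to SI:
  sample Q: σ_y = 181.0 MPa, ρ = 8480 kg/m³
  sample J: σ_y = 561.9 MPa, ρ = 19290 kg/m³
  sample U: σ_y = 211.0 MPa, ρ = 8880 kg/m³
  sample J: M = 29.1 kN·m/kg
  sample U: M = 23.8 kN·m/kg
  sample Q: M = 21.3 kN·m/kg
Highest index: sample J.

sample J, M = 29.1 kN·m/kg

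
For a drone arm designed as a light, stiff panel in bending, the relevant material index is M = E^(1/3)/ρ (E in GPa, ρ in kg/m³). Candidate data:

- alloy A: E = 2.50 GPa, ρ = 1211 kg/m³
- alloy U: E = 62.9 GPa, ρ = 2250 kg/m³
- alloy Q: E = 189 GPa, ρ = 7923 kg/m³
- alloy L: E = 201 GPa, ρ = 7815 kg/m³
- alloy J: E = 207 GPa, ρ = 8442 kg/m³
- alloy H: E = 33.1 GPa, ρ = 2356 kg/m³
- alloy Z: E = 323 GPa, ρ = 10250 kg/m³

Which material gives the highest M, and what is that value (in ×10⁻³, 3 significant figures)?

alloy U, M = 1.77×10⁻³

Computing M directly (units already consistent):
  alloy U: M = 1.77×10⁻³
  alloy H: M = 1.36×10⁻³
  alloy A: M = 1.12×10⁻³
  alloy L: M = 0.750×10⁻³
  alloy Q: M = 0.724×10⁻³
  alloy J: M = 0.701×10⁻³
  alloy Z: M = 0.669×10⁻³
Alloy U has the largest M.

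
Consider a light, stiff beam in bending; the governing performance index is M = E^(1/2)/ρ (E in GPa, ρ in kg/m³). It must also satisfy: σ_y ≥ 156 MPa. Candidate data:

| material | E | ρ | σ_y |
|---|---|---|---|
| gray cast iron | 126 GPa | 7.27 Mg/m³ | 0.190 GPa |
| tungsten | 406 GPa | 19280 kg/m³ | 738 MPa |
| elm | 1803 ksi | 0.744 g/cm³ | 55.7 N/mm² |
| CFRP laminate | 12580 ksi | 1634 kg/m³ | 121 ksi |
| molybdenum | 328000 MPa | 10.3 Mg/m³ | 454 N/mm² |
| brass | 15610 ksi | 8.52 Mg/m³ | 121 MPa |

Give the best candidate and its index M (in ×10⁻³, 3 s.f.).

CFRP laminate, M = 5.70×10⁻³

Screen on constraints: σ_y ≥ 156 MPa. Survivors: gray cast iron, tungsten, CFRP laminate, molybdenum.
Convert each candidate to consistent units, then evaluate M:
  gray cast iron: E = 126.0 GPa, ρ = 7270 kg/m³
  tungsten: E = 406.0 GPa, ρ = 19280 kg/m³
  CFRP laminate: E = 86.74 GPa, ρ = 1634 kg/m³
  molybdenum: E = 328.0 GPa, ρ = 10300 kg/m³
  CFRP laminate: M = 5.70×10⁻³
  molybdenum: M = 1.76×10⁻³
  gray cast iron: M = 1.54×10⁻³
  tungsten: M = 1.05×10⁻³
CFRP laminate ranks first.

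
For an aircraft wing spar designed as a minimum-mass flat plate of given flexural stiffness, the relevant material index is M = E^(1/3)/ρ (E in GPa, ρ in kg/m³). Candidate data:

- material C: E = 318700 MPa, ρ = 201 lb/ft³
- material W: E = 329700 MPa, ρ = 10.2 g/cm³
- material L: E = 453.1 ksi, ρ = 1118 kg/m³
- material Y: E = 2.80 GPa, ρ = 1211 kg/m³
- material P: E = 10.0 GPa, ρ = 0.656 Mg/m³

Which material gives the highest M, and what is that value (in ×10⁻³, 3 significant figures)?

In SI units:
  material C: E = 318.7 GPa, ρ = 3220 kg/m³
  material W: E = 329.7 GPa, ρ = 10200 kg/m³
  material L: E = 3.124 GPa, ρ = 1118 kg/m³
  material Y: E = 2.800 GPa, ρ = 1211 kg/m³
  material P: E = 10.00 GPa, ρ = 656.0 kg/m³
  material P: M = 3.28×10⁻³
  material C: M = 2.12×10⁻³
  material L: M = 1.31×10⁻³
  material Y: M = 1.16×10⁻³
  material W: M = 0.677×10⁻³
The maximum is for material P.

material P, M = 3.28×10⁻³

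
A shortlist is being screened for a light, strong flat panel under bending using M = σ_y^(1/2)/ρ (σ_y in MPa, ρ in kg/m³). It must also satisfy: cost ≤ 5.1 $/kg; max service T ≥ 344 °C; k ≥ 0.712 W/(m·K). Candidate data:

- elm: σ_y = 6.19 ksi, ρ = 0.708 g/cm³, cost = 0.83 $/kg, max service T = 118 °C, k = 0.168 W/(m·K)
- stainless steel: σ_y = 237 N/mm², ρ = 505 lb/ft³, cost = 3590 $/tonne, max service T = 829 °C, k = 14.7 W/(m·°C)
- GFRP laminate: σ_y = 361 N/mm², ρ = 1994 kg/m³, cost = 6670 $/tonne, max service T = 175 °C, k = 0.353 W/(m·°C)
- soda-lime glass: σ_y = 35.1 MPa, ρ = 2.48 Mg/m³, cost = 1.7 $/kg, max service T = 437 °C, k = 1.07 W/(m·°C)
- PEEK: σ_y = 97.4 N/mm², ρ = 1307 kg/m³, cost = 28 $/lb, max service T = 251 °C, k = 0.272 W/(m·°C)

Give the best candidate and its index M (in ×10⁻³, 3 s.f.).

soda-lime glass, M = 2.39×10⁻³

Screen on constraints: cost ≤ 5.1 $/kg; max service T ≥ 344 °C; k ≥ 0.712 W/(m·K). Survivors: stainless steel, soda-lime glass.
In SI units:
  stainless steel: σ_y = 237.0 MPa, ρ = 8089 kg/m³
  soda-lime glass: σ_y = 35.10 MPa, ρ = 2480 kg/m³
  soda-lime glass: M = 2.39×10⁻³
  stainless steel: M = 1.90×10⁻³
Highest index: soda-lime glass.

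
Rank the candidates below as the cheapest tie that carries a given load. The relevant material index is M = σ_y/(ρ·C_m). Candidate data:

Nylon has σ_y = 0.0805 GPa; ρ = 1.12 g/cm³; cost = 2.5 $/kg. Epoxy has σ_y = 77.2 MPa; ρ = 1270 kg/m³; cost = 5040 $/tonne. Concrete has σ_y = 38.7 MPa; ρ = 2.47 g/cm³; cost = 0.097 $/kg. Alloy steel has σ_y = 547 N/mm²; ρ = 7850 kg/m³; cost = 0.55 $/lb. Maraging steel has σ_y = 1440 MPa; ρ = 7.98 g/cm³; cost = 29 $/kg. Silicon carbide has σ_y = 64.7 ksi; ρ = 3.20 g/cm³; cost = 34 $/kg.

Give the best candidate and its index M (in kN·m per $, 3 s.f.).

concrete, M = 162 kN·m per $

After converting to SI:
  nylon: σ_y = 80.50 MPa, ρ = 1120 kg/m³, cost = 2.500 $/kg
  epoxy: σ_y = 77.20 MPa, ρ = 1270 kg/m³, cost = 5.040 $/kg
  concrete: σ_y = 38.70 MPa, ρ = 2470 kg/m³, cost = 0.09700 $/kg
  alloy steel: σ_y = 547.0 MPa, ρ = 7850 kg/m³, cost = 1.213 $/kg
  maraging steel: σ_y = 1440 MPa, ρ = 7980 kg/m³, cost = 29.00 $/kg
  silicon carbide: σ_y = 446.1 MPa, ρ = 3200 kg/m³, cost = 34.00 $/kg
  concrete: M = 162 kN·m per $
  alloy steel: M = 57.5 kN·m per $
  nylon: M = 28.8 kN·m per $
  epoxy: M = 12.1 kN·m per $
  maraging steel: M = 6.22 kN·m per $
  silicon carbide: M = 4.10 kN·m per $
The maximum is for concrete.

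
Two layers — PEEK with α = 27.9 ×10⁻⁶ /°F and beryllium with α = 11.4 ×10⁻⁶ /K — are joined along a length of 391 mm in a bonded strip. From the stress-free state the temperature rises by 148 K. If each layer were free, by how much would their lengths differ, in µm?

2250 µm

PEEK: α = 27.9×10⁻⁶/°F × 9/5 = 50.2×10⁻⁶/K.
Δα = |50.2 − 11.4|×10⁻⁶/K = 38.8×10⁻⁶/K.
ΔL_mismatch = Δα·L·ΔT = 38.8×10⁻⁶ × 391.0 mm × 148.0 K = 2250 µm.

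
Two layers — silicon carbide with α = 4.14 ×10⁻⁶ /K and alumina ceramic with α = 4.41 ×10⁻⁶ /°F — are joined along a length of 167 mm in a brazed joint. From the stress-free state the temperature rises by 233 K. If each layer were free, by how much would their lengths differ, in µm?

alumina ceramic: α = 4.41×10⁻⁶/°F × 9/5 = 7.94×10⁻⁶/K.
Δα = |4.14 − 7.94|×10⁻⁶/K = 3.80×10⁻⁶/K.
ΔL_mismatch = Δα·L·ΔT = 3.80×10⁻⁶ × 167.0 mm × 233.0 K = 148 µm.

148 µm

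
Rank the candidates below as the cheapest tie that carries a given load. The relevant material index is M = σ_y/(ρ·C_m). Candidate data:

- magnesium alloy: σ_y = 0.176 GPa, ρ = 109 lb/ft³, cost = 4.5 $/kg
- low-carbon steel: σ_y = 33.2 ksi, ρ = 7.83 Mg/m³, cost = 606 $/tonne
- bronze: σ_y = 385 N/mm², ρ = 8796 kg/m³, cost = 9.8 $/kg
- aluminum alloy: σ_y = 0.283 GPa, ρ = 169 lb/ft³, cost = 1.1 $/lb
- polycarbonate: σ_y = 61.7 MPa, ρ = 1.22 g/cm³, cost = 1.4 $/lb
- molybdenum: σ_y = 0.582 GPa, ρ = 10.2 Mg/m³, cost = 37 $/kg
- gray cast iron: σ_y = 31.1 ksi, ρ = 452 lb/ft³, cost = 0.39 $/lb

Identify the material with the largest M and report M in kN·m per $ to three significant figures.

Convert each candidate to consistent units, then evaluate M:
  magnesium alloy: σ_y = 176.0 MPa, ρ = 1746 kg/m³, cost = 4.500 $/kg
  low-carbon steel: σ_y = 228.9 MPa, ρ = 7830 kg/m³, cost = 0.6060 $/kg
  bronze: σ_y = 385.0 MPa, ρ = 8796 kg/m³, cost = 9.800 $/kg
  aluminum alloy: σ_y = 283.0 MPa, ρ = 2707 kg/m³, cost = 2.425 $/kg
  polycarbonate: σ_y = 61.70 MPa, ρ = 1220 kg/m³, cost = 3.086 $/kg
  molybdenum: σ_y = 582.0 MPa, ρ = 10200 kg/m³, cost = 37.00 $/kg
  gray cast iron: σ_y = 214.4 MPa, ρ = 7240 kg/m³, cost = 0.8598 $/kg
  low-carbon steel: M = 48.2 kN·m per $
  aluminum alloy: M = 43.1 kN·m per $
  gray cast iron: M = 34.4 kN·m per $
  magnesium alloy: M = 22.4 kN·m per $
  polycarbonate: M = 16.4 kN·m per $
  bronze: M = 4.47 kN·m per $
  molybdenum: M = 1.54 kN·m per $
The maximum is for low-carbon steel.

low-carbon steel, M = 48.2 kN·m per $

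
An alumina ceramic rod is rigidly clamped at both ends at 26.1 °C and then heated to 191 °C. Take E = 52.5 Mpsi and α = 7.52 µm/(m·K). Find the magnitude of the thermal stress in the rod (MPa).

E = 52.5 Mpsi = 362.0 GPa.
ΔT = 164.9 K. Constrained thermal stress σ = E·α·ΔT = 362.0×10³ MPa × 7.52×10⁻⁶ × 164.9 = 449 MPa (compressive).

449 MPa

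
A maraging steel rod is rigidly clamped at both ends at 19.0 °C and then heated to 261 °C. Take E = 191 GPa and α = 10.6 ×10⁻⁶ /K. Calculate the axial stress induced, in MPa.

490 MPa

ΔT = 242.0 K. Constrained thermal stress σ = E·α·ΔT = 191.0×10³ MPa × 10.6×10⁻⁶ × 242.0 = 490 MPa (compressive).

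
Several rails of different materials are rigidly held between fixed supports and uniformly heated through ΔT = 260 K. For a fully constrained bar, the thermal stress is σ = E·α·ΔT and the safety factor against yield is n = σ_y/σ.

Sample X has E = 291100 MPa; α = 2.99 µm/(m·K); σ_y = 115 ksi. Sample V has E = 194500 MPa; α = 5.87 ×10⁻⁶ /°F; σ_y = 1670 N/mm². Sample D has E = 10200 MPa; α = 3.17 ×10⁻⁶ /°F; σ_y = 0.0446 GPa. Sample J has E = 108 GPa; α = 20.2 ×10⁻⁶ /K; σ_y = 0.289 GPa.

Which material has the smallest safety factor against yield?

sample J

Per material, after unit conversion:
  sample X: E = 291.1, α = 2.99, σ_y = 792.9 → σ = 226 MPa, n = 3.50
  sample V: E = 194.5, α = 10.6, σ_y = 1670 → σ = 534 MPa, n = 3.13
  sample D: E = 10.20, α = 5.71, σ_y = 44.60 → σ = 15.1 MPa, n = 2.95
  sample J: E = 108.0, α = 20.2, σ_y = 289.0 → σ = 567 MPa, n = 0.510
Sample J has the lowest safety factor, n = 0.510.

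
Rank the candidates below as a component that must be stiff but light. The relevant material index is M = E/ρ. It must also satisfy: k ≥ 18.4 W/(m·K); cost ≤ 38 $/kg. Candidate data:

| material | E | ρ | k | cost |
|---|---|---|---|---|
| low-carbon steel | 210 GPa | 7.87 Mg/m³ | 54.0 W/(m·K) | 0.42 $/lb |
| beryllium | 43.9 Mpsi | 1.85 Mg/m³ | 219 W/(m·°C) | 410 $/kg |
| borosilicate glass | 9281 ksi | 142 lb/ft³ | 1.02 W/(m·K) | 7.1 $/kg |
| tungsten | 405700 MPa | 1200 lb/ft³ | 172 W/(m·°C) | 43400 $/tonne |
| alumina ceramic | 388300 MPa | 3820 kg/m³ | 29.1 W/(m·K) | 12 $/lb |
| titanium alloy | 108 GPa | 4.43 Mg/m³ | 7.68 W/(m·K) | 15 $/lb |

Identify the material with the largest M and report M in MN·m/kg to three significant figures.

alumina ceramic, M = 102 MN·m/kg

Screen on constraints: k ≥ 18.4 W/(m·K); cost ≤ 38 $/kg. Survivors: low-carbon steel, alumina ceramic.
In SI units:
  low-carbon steel: E = 210.0 GPa, ρ = 7870 kg/m³
  alumina ceramic: E = 388.3 GPa, ρ = 3820 kg/m³
  alumina ceramic: M = 102 MN·m/kg
  low-carbon steel: M = 26.7 MN·m/kg
The maximum is for alumina ceramic.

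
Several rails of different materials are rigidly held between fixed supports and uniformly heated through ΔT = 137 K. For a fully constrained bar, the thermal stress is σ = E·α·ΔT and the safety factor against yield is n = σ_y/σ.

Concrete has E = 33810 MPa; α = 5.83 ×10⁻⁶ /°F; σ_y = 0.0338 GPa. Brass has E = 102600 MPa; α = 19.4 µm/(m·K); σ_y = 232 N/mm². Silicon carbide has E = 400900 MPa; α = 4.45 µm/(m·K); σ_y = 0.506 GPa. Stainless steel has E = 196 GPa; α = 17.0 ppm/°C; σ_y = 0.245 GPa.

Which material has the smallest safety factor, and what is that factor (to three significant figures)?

stainless steel, n = 0.537

In consistent units (E in GPa, α in ×10⁻⁶/K, σ_y in MPa):
  concrete: E = 33.81, α = 10.5, σ_y = 33.80 → σ = 48.6 MPa, n = 0.695
  brass: E = 102.6, α = 19.4, σ_y = 232.0 → σ = 273 MPa, n = 0.851
  silicon carbide: E = 400.9, α = 4.45, σ_y = 506.0 → σ = 244 MPa, n = 2.07
  stainless steel: E = 196.0, α = 17.0, σ_y = 245.0 → σ = 456 MPa, n = 0.537
Stainless steel has the lowest safety factor, n = 0.537.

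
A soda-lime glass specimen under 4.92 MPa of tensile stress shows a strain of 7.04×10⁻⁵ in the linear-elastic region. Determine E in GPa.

E = σ/ε = 4.92 MPa / 7.04×10⁻⁵ = 69890 MPa = 69.9 GPa.

69.9 GPa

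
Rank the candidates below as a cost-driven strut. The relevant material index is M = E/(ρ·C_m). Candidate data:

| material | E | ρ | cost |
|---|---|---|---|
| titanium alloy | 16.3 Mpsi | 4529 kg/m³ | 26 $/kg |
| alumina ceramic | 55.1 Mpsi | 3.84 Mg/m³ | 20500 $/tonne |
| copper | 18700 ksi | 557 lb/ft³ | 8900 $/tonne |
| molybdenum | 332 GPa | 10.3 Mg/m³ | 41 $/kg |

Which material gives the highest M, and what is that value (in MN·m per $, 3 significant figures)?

alumina ceramic, M = 4.83 MN·m per $

In SI units:
  titanium alloy: E = 112.4 GPa, ρ = 4529 kg/m³, cost = 26.00 $/kg
  alumina ceramic: E = 379.9 GPa, ρ = 3840 kg/m³, cost = 20.50 $/kg
  copper: E = 128.9 GPa, ρ = 8922 kg/m³, cost = 8.900 $/kg
  molybdenum: E = 332.0 GPa, ρ = 10300 kg/m³, cost = 41.00 $/kg
  alumina ceramic: M = 4.83 MN·m per $
  copper: M = 1.62 MN·m per $
  titanium alloy: M = 0.954 MN·m per $
  molybdenum: M = 0.786 MN·m per $
Highest index: alumina ceramic.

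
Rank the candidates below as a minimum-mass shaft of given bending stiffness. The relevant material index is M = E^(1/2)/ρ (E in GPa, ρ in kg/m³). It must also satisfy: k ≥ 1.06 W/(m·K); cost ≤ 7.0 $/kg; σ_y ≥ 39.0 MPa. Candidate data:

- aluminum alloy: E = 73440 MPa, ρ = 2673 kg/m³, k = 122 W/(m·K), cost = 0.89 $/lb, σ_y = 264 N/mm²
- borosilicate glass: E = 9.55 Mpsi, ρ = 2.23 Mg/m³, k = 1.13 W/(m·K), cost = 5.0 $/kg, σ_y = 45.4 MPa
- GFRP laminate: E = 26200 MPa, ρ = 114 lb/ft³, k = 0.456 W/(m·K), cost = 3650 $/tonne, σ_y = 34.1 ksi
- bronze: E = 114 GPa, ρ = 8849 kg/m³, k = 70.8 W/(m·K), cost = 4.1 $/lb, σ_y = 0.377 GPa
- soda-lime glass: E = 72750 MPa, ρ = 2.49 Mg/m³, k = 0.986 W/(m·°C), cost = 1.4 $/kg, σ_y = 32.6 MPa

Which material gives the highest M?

borosilicate glass

Screen on constraints: k ≥ 1.06 W/(m·K); cost ≤ 7.0 $/kg; σ_y ≥ 39.0 MPa. Survivors: aluminum alloy, borosilicate glass.
Putting every candidate on a common basis:
  aluminum alloy: E = 73.44 GPa, ρ = 2673 kg/m³
  borosilicate glass: E = 65.84 GPa, ρ = 2230 kg/m³
  borosilicate glass: M = 3.64×10⁻³
  aluminum alloy: M = 3.21×10⁻³
Borosilicate glass ranks first.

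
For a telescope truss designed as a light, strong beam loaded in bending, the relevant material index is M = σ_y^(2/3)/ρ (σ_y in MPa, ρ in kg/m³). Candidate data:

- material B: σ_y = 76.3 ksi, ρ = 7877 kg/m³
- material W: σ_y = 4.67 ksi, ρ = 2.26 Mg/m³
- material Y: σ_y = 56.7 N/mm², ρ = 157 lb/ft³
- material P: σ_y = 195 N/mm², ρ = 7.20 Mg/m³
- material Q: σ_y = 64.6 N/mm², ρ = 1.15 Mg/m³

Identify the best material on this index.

Putting every candidate on a common basis:
  material B: σ_y = 526.1 MPa, ρ = 7877 kg/m³
  material W: σ_y = 32.20 MPa, ρ = 2260 kg/m³
  material Y: σ_y = 56.70 MPa, ρ = 2515 kg/m³
  material P: σ_y = 195.0 MPa, ρ = 7200 kg/m³
  material Q: σ_y = 64.60 MPa, ρ = 1150 kg/m³
  material Q: M = 14.0×10⁻³
  material B: M = 8.27×10⁻³
  material Y: M = 5.87×10⁻³
  material P: M = 4.67×10⁻³
  material W: M = 4.48×10⁻³
Material Q ranks first.

material Q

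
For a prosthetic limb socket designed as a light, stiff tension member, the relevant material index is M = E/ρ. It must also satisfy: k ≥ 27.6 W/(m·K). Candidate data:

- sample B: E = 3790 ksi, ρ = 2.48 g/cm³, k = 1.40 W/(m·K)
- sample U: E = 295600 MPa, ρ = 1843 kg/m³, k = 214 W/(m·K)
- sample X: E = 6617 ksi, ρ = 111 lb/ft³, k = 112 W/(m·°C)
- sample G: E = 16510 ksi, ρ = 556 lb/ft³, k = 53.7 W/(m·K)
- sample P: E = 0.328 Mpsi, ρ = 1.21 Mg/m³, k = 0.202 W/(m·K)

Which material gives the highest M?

Screen on constraints: k ≥ 27.6 W/(m·K). Survivors: sample U, sample X, sample G.
After converting to SI:
  sample U: E = 295.6 GPa, ρ = 1843 kg/m³
  sample X: E = 45.62 GPa, ρ = 1778 kg/m³
  sample G: E = 113.8 GPa, ρ = 8906 kg/m³
  sample U: M = 160 MN·m/kg
  sample X: M = 25.7 MN·m/kg
  sample G: M = 12.8 MN·m/kg
Highest index: sample U.

sample U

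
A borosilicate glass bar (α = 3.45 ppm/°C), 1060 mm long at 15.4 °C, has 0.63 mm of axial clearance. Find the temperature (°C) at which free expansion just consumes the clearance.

188 °C

α·L₀·ΔT = 0.63 mm ⇒ ΔT = 0.63 / (3.45×10⁻⁶ × 1060.0) = 172.3 K.
T = 15.4 + 172.3 = 187.7 °C.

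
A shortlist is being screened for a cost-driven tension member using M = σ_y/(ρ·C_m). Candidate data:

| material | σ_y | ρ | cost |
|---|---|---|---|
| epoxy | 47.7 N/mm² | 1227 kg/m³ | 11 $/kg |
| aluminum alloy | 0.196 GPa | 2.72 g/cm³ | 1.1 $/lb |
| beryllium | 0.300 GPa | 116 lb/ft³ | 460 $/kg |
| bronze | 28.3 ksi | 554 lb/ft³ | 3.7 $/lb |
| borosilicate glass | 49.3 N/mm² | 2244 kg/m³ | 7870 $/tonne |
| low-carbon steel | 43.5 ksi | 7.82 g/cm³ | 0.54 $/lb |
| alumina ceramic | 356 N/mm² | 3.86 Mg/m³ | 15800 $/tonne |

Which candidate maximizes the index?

low-carbon steel

Putting every candidate on a common basis:
  epoxy: σ_y = 47.70 MPa, ρ = 1227 kg/m³, cost = 11.00 $/kg
  aluminum alloy: σ_y = 196.0 MPa, ρ = 2720 kg/m³, cost = 2.425 $/kg
  beryllium: σ_y = 300.0 MPa, ρ = 1858 kg/m³, cost = 460.0 $/kg
  bronze: σ_y = 195.1 MPa, ρ = 8874 kg/m³, cost = 8.157 $/kg
  borosilicate glass: σ_y = 49.30 MPa, ρ = 2244 kg/m³, cost = 7.870 $/kg
  low-carbon steel: σ_y = 299.9 MPa, ρ = 7820 kg/m³, cost = 1.190 $/kg
  alumina ceramic: σ_y = 356.0 MPa, ρ = 3860 kg/m³, cost = 15.80 $/kg
  low-carbon steel: M = 32.2 kN·m per $
  aluminum alloy: M = 29.7 kN·m per $
  alumina ceramic: M = 5.84 kN·m per $
  epoxy: M = 3.53 kN·m per $
  borosilicate glass: M = 2.79 kN·m per $
  bronze: M = 2.70 kN·m per $
  beryllium: M = 0.351 kN·m per $
Low-carbon steel ranks first.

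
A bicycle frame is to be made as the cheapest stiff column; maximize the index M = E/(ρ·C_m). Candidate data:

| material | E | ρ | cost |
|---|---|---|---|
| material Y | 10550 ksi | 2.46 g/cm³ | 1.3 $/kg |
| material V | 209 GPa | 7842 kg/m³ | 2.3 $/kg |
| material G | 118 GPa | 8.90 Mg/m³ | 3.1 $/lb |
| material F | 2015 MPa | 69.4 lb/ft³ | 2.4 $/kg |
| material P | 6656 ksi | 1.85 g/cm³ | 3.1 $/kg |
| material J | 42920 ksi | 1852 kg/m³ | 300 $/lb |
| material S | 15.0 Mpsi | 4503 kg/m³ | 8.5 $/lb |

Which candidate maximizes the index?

After converting to SI:
  material Y: E = 72.74 GPa, ρ = 2460 kg/m³, cost = 1.300 $/kg
  material V: E = 209.0 GPa, ρ = 7842 kg/m³, cost = 2.300 $/kg
  material G: E = 118.0 GPa, ρ = 8900 kg/m³, cost = 6.834 $/kg
  material F: E = 2.015 GPa, ρ = 1112 kg/m³, cost = 2.400 $/kg
  material P: E = 45.89 GPa, ρ = 1850 kg/m³, cost = 3.100 $/kg
  material J: E = 295.9 GPa, ρ = 1852 kg/m³, cost = 661.4 $/kg
  material S: E = 103.4 GPa, ρ = 4503 kg/m³, cost = 18.74 $/kg
  material Y: M = 22.7 MN·m per $
  material V: M = 11.6 MN·m per $
  material P: M = 8.00 MN·m per $
  material G: M = 1.94 MN·m per $
  material S: M = 1.23 MN·m per $
  material F: M = 0.755 MN·m per $
  material J: M = 0.242 MN·m per $
The maximum is for material Y.

material Y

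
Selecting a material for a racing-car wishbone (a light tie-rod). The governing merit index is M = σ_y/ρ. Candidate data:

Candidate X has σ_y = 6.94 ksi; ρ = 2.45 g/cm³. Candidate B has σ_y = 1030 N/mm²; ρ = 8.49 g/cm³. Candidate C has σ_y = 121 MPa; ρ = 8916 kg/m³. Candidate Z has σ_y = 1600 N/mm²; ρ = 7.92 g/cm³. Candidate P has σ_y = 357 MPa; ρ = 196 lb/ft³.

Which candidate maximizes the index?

candidate Z

Normalizing units and computing the index:
  candidate X: σ_y = 47.85 MPa, ρ = 2450 kg/m³
  candidate B: σ_y = 1030 MPa, ρ = 8490 kg/m³
  candidate C: σ_y = 121.0 MPa, ρ = 8916 kg/m³
  candidate Z: σ_y = 1600 MPa, ρ = 7920 kg/m³
  candidate P: σ_y = 357.0 MPa, ρ = 3140 kg/m³
  candidate Z: M = 202 kN·m/kg
  candidate B: M = 121 kN·m/kg
  candidate P: M = 114 kN·m/kg
  candidate X: M = 19.5 kN·m/kg
  candidate C: M = 13.6 kN·m/kg
The maximum is for candidate Z.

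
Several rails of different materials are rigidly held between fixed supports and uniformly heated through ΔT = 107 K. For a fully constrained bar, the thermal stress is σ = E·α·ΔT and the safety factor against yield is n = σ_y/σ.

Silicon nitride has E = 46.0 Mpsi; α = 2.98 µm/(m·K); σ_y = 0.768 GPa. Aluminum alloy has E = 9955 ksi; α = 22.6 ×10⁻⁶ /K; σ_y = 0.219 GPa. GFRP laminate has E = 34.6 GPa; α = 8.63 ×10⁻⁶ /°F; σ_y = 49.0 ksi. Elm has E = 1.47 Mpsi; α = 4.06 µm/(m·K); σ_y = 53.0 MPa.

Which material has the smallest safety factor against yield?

aluminum alloy

With everything in SI (GPa, ×10⁻⁶/K, MPa):
  silicon nitride: E = 317.2, α = 2.98, σ_y = 768.0 → σ = 101 MPa, n = 7.59
  aluminum alloy: E = 68.64, α = 22.6, σ_y = 219.0 → σ = 166 MPa, n = 1.32
  GFRP laminate: E = 34.60, α = 15.5, σ_y = 337.8 → σ = 57.5 MPa, n = 5.87
  elm: E = 10.14, α = 4.06, σ_y = 53.00 → σ = 4.40 MPa, n = 12.0
Aluminum alloy has the lowest safety factor, n = 1.32.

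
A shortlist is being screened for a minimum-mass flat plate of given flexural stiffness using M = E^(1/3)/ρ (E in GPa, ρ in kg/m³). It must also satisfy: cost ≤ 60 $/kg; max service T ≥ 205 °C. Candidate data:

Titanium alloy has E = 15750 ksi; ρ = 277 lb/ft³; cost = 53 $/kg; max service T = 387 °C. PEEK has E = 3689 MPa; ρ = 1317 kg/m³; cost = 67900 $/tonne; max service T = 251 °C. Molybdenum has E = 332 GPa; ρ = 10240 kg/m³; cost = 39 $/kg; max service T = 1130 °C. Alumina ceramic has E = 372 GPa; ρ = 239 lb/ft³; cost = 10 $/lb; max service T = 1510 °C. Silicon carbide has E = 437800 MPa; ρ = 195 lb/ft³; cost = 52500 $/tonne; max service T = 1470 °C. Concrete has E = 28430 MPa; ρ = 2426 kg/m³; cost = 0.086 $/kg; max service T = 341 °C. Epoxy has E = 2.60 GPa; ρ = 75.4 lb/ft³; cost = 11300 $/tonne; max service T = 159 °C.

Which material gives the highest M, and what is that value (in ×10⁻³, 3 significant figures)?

Screen on constraints: cost ≤ 60 $/kg; max service T ≥ 205 °C. Survivors: titanium alloy, molybdenum, alumina ceramic, silicon carbide, concrete.
Putting every candidate on a common basis:
  titanium alloy: E = 108.6 GPa, ρ = 4437 kg/m³
  molybdenum: E = 332.0 GPa, ρ = 10240 kg/m³
  alumina ceramic: E = 372.0 GPa, ρ = 3828 kg/m³
  silicon carbide: E = 437.8 GPa, ρ = 3124 kg/m³
  concrete: E = 28.43 GPa, ρ = 2426 kg/m³
  silicon carbide: M = 2.43×10⁻³
  alumina ceramic: M = 1.88×10⁻³
  concrete: M = 1.26×10⁻³
  titanium alloy: M = 1.08×10⁻³
  molybdenum: M = 0.676×10⁻³
Silicon carbide ranks first.

silicon carbide, M = 2.43×10⁻³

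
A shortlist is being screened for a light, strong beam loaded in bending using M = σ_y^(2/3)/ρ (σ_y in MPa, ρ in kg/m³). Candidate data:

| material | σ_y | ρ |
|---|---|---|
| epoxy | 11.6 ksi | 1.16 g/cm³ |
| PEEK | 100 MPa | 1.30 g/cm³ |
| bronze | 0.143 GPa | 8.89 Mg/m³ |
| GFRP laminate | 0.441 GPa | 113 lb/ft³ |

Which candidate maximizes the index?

GFRP laminate

Putting every candidate on a common basis:
  epoxy: σ_y = 79.98 MPa, ρ = 1160 kg/m³
  PEEK: σ_y = 100.0 MPa, ρ = 1300 kg/m³
  bronze: σ_y = 143.0 MPa, ρ = 8890 kg/m³
  GFRP laminate: σ_y = 441.0 MPa, ρ = 1810 kg/m³
  GFRP laminate: M = 32.0×10⁻³
  PEEK: M = 16.6×10⁻³
  epoxy: M = 16.0×10⁻³
  bronze: M = 3.08×10⁻³
GFRP laminate has the largest M.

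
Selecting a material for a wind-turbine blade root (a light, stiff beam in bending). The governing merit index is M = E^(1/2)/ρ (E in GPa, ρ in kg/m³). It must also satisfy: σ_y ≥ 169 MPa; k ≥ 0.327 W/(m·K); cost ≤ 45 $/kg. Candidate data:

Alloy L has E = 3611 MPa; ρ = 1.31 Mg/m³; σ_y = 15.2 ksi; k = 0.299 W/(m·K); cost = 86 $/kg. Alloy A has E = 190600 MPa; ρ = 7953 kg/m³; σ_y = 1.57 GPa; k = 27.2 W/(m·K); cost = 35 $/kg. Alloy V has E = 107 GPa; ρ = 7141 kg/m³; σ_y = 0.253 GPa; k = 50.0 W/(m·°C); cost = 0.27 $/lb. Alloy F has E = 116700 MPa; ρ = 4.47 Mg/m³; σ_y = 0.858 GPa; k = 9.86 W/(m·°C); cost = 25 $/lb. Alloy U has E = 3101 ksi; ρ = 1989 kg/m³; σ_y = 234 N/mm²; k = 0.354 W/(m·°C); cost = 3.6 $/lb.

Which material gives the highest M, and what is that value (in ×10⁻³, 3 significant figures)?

Screen on constraints: σ_y ≥ 169 MPa; k ≥ 0.327 W/(m·K); cost ≤ 45 $/kg. Survivors: alloy A, alloy V, alloy U.
In SI units:
  alloy A: E = 190.6 GPa, ρ = 7953 kg/m³
  alloy V: E = 107.0 GPa, ρ = 7141 kg/m³
  alloy U: E = 21.38 GPa, ρ = 1989 kg/m³
  alloy U: M = 2.32×10⁻³
  alloy A: M = 1.74×10⁻³
  alloy V: M = 1.45×10⁻³
Alloy U has the largest M.

alloy U, M = 2.32×10⁻³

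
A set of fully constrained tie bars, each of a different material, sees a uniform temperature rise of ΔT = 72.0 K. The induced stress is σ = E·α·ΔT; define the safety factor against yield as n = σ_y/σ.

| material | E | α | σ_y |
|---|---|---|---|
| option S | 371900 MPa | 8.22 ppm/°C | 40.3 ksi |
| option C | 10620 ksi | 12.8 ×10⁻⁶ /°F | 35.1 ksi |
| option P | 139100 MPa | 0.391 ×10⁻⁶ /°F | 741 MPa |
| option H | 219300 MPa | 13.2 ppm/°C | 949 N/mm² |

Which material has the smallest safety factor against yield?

Per material, after unit conversion:
  option S: E = 371.9, α = 8.22, σ_y = 277.9 → σ = 220 MPa, n = 1.26
  option C: E = 73.22, α = 23.0, σ_y = 242.0 → σ = 121 MPa, n = 1.99
  option P: E = 139.1, α = 0.704, σ_y = 741.0 → σ = 7.05 MPa, n = 105
  option H: E = 219.3, α = 13.2, σ_y = 949.0 → σ = 208 MPa, n = 4.55
The minimum is option S at n = 1.26.

option S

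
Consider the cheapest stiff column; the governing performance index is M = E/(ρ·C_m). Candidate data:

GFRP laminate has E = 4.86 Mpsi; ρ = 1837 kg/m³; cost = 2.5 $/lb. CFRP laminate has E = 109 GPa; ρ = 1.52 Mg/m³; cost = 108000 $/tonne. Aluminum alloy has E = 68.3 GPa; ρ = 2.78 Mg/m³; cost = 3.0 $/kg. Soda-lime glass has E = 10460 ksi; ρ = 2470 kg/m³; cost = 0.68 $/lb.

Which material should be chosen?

soda-lime glass

Normalizing units and computing the index:
  GFRP laminate: E = 33.51 GPa, ρ = 1837 kg/m³, cost = 5.511 $/kg
  CFRP laminate: E = 109.0 GPa, ρ = 1520 kg/m³, cost = 108.0 $/kg
  aluminum alloy: E = 68.30 GPa, ρ = 2780 kg/m³, cost = 3.000 $/kg
  soda-lime glass: E = 72.12 GPa, ρ = 2470 kg/m³, cost = 1.499 $/kg
  soda-lime glass: M = 19.5 MN·m per $
  aluminum alloy: M = 8.19 MN·m per $
  GFRP laminate: M = 3.31 MN·m per $
  CFRP laminate: M = 0.664 MN·m per $
Soda-lime glass has the largest M.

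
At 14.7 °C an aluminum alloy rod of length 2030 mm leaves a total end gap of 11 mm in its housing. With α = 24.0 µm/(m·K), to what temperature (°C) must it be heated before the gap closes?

α·L₀·ΔT = 11.0 mm ⇒ ΔT = 11.0 / (24.0×10⁻⁶ × 2030.0) = 225.8 K.
T = 14.7 + 225.8 = 240.5 °C.

240 °C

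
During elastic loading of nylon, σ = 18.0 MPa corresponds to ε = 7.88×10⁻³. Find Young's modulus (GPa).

E = σ/ε = 18.0 MPa / 7.88×10⁻³ = 2284 MPa = 2.28 GPa.

2.28 GPa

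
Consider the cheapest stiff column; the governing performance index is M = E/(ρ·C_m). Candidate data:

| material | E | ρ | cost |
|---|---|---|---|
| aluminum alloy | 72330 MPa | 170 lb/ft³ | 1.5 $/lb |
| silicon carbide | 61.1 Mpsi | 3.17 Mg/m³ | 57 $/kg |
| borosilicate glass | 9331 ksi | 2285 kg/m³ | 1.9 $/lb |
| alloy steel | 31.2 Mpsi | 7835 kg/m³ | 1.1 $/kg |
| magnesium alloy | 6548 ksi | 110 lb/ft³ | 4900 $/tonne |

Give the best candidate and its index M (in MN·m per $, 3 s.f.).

alloy steel, M = 25.0 MN·m per $

Convert each candidate to consistent units, then evaluate M:
  aluminum alloy: E = 72.33 GPa, ρ = 2723 kg/m³, cost = 3.307 $/kg
  silicon carbide: E = 421.3 GPa, ρ = 3170 kg/m³, cost = 57.00 $/kg
  borosilicate glass: E = 64.33 GPa, ρ = 2285 kg/m³, cost = 4.189 $/kg
  alloy steel: E = 215.1 GPa, ρ = 7835 kg/m³, cost = 1.100 $/kg
  magnesium alloy: E = 45.15 GPa, ρ = 1762 kg/m³, cost = 4.900 $/kg
  alloy steel: M = 25.0 MN·m per $
  aluminum alloy: M = 8.03 MN·m per $
  borosilicate glass: M = 6.72 MN·m per $
  magnesium alloy: M = 5.23 MN·m per $
  silicon carbide: M = 2.33 MN·m per $
Alloy steel has the largest M.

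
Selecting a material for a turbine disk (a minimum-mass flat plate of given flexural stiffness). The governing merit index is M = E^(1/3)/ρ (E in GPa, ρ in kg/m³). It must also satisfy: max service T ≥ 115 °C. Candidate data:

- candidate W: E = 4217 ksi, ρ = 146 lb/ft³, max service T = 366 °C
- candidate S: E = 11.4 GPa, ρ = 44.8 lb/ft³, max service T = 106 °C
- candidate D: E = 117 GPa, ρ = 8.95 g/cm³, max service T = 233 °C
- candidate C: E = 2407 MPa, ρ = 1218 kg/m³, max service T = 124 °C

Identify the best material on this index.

Screen on constraints: max service T ≥ 115 °C. Survivors: candidate W, candidate D, candidate C.
Putting every candidate on a common basis:
  candidate W: E = 29.08 GPa, ρ = 2339 kg/m³
  candidate D: E = 117.0 GPa, ρ = 8950 kg/m³
  candidate C: E = 2.407 GPa, ρ = 1218 kg/m³
  candidate W: M = 1.31×10⁻³
  candidate C: M = 1.10×10⁻³
  candidate D: M = 0.546×10⁻³
Candidate W has the largest M.

candidate W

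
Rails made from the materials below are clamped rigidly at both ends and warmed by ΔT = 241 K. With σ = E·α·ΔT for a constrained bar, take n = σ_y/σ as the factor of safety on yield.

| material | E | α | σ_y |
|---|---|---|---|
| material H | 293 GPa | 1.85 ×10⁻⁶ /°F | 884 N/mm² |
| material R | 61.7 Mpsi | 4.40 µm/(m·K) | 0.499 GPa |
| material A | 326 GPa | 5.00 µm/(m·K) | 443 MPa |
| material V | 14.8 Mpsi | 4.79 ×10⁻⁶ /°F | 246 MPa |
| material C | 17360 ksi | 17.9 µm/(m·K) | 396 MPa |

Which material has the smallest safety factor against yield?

material C

Converting E to GPa, α to ×10⁻⁶/K, σ_y to MPa, then σ and n for each:
  material H: E = 293.0, α = 3.33, σ_y = 884.0 → σ = 235 MPa, n = 3.76
  material R: E = 425.4, α = 4.40, σ_y = 499.0 → σ = 451 MPa, n = 1.11
  material A: E = 326.0, α = 5.00, σ_y = 443.0 → σ = 393 MPa, n = 1.13
  material V: E = 102.0, α = 8.62, σ_y = 246.0 → σ = 212 MPa, n = 1.16
  material C: E = 119.7, α = 17.9, σ_y = 396.0 → σ = 516 MPa, n = 0.767
Smallest n: material C with n = 0.767.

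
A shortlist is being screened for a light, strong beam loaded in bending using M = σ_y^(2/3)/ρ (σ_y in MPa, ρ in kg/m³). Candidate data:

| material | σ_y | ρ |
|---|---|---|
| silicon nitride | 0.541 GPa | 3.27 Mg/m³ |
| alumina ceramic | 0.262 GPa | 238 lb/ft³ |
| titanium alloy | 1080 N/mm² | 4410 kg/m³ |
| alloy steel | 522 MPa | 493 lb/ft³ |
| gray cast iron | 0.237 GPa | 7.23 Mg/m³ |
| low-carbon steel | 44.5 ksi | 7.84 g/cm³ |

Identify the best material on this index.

Convert each candidate to consistent units, then evaluate M:
  silicon nitride: σ_y = 541.0 MPa, ρ = 3270 kg/m³
  alumina ceramic: σ_y = 262.0 MPa, ρ = 3812 kg/m³
  titanium alloy: σ_y = 1080 MPa, ρ = 4410 kg/m³
  alloy steel: σ_y = 522.0 MPa, ρ = 7897 kg/m³
  gray cast iron: σ_y = 237.0 MPa, ρ = 7230 kg/m³
  low-carbon steel: σ_y = 306.8 MPa, ρ = 7840 kg/m³
  titanium alloy: M = 23.9×10⁻³
  silicon nitride: M = 20.3×10⁻³
  alumina ceramic: M = 10.7×10⁻³
  alloy steel: M = 8.21×10⁻³
  low-carbon steel: M = 5.80×10⁻³
  gray cast iron: M = 5.30×10⁻³
Titanium alloy ranks first.

titanium alloy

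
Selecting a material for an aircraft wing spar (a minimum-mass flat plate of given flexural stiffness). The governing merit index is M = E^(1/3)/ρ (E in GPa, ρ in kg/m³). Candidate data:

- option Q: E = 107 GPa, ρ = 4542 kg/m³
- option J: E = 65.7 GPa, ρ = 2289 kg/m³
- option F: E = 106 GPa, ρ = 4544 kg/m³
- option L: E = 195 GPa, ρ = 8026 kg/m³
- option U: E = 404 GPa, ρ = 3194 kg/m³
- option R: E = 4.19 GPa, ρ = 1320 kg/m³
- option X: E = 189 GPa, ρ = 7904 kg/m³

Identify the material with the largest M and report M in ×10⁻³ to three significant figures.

Computing M directly (units already consistent):
  option U: M = 2.31×10⁻³
  option J: M = 1.76×10⁻³
  option R: M = 1.22×10⁻³
  option Q: M = 1.05×10⁻³
  option F: M = 1.04×10⁻³
  option X: M = 0.726×10⁻³
  option L: M = 0.723×10⁻³
Option U has the largest M.

option U, M = 2.31×10⁻³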